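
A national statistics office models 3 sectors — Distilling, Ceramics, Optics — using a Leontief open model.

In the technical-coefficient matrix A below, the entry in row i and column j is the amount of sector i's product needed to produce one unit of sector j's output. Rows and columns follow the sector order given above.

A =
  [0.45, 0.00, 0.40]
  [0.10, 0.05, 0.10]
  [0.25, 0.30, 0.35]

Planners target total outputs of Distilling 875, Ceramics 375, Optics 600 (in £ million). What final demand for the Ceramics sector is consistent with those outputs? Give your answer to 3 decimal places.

d_2 = 208.750

I − A =
  [   0.55     0.00    -0.40]
  [  -0.10     0.95    -0.10]
  [  -0.25    -0.30     0.65]
d = (I − A) x:
  d_1 = (+0.55)·875 + (+0.00)·375 + (-0.40)·600 = 241.250
  d_2 = (-0.10)·875 + (+0.95)·375 + (-0.10)·600 = 208.750
  d_3 = (-0.25)·875 + (-0.30)·375 + (+0.65)·600 = 58.750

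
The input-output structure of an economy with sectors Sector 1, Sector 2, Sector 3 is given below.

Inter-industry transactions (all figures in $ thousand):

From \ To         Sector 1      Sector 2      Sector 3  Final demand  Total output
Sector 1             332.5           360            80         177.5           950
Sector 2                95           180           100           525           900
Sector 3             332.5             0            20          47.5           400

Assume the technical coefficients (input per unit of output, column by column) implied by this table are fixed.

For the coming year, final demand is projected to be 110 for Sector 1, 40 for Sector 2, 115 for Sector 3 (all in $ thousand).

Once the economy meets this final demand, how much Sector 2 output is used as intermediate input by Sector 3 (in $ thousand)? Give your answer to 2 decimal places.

Technical coefficients a_ij = z_ij / X_j:
  a_11 = 332.5/950 = 0.35, a_21 = 95/950 = 0.10, a_31 = 332.5/950 = 0.35
  a_12 = 360/900 = 0.40, a_22 = 180/900 = 0.20, a_32 = 0/900 = 0.00
  a_13 = 80/400 = 0.20, a_23 = 100/400 = 0.25, a_33 = 20/400 = 0.05
I − A =
  [   0.65    -0.40    -0.20]
  [  -0.10     0.80    -0.25]
  [  -0.35     0.00     0.95]
Cofactors of I−A, C_ij = (−1)^(i+j)·(minor ij) (rows/columns in the sector order above):
  C_11 = (0.80)(0.95) − (-0.25)(0.00) = 0.7600
  C_12 = −[(-0.10)(0.95) − (-0.25)(-0.35)] = 0.1825
  C_13 = (-0.10)(0.00) − (0.80)(-0.35) = 0.2800
  C_21 = −[(-0.40)(0.95) − (-0.20)(0.00)] = 0.3800
  C_22 = (0.65)(0.95) − (-0.20)(-0.35) = 0.5475
  C_23 = −[(0.65)(0.00) − (-0.40)(-0.35)] = 0.1400
  C_31 = (-0.40)(-0.25) − (-0.20)(0.80) = 0.2600
  C_32 = −[(0.65)(-0.25) − (-0.20)(-0.10)] = 0.1825
  C_33 = (0.65)(0.80) − (-0.40)(-0.10) = 0.4800
det(I−A) = Σ_j (I−A)_1j·C_1j = (0.65)(0.7600) + (-0.40)(0.1825) + (-0.20)(0.2800) = 0.3650
adj(I−A) = Cᵀ =
  [ 0.7600   0.3800   0.2600]
  [ 0.1825   0.5475   0.1825]
  [ 0.2800   0.1400   0.4800]
(I − A)⁻¹ = adj(I−A) / det(I−A) ≈
  [   2.0822     1.0411     0.7123]
  [   0.5000     1.5000     0.5000]
  [   0.7671     0.3836     1.3151]
First solve x = (I − A)⁻¹ d = adj(I−A)·d / det(I−A); in particular x_3 = (0.2800·110 + 0.1400·40 + 0.4800·115) / 0.3650 = 91.60 / 0.3650 ≈ 250.9589.
Intermediate flow from 2 to 3: z_23 = a_23 · x_3 = 0.25 × 91.60 / 0.3650 = 22.90 / 0.3650 ≈ 62.74.

z_23 = 62.74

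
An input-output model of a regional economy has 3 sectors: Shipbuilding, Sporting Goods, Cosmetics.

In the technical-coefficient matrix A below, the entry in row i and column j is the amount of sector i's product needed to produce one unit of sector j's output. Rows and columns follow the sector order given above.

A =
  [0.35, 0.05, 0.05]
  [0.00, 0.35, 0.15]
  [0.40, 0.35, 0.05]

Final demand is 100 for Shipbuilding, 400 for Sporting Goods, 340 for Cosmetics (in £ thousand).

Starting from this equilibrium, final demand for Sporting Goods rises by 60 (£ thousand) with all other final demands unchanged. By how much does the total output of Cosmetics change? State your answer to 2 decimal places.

I − A =
  [   0.65    -0.05    -0.05]
  [   0.00     0.65    -0.15]
  [  -0.40    -0.35     0.95]
Cofactors of I−A, C_ij = (−1)^(i+j)·(minor ij) (rows/columns in the sector order above):
  C_11 = (0.65)(0.95) − (-0.15)(-0.35) = 0.5650
  C_12 = −[(0.00)(0.95) − (-0.15)(-0.40)] = 0.0600
  C_13 = (0.00)(-0.35) − (0.65)(-0.40) = 0.2600
  C_21 = −[(-0.05)(0.95) − (-0.05)(-0.35)] = 0.0650
  C_22 = (0.65)(0.95) − (-0.05)(-0.40) = 0.5975
  C_23 = −[(0.65)(-0.35) − (-0.05)(-0.40)] = 0.2475
  C_31 = (-0.05)(-0.15) − (-0.05)(0.65) = 0.0400
  C_32 = −[(0.65)(-0.15) − (-0.05)(0.00)] = 0.0975
  C_33 = (0.65)(0.65) − (-0.05)(0.00) = 0.4225
det(I−A) = Σ_j (I−A)_1j·C_1j = (0.65)(0.5650) + (-0.05)(0.0600) + (-0.05)(0.2600) = 0.35125
adj(I−A) = Cᵀ =
  [ 0.5650   0.0650   0.0400]
  [ 0.0600   0.5975   0.0975]
  [ 0.2600   0.2475   0.4225]
(I − A)⁻¹ = adj(I−A) / det(I−A) ≈
  [   1.6085     0.1851     0.1139]
  [   0.1708     1.7011     0.2776]
  [   0.7402     0.7046     1.2028]
Δx = (I − A)⁻¹ Δd with Δd having +60 in the Sporting Goods component and 0 elsewhere.
So Δx_3 = L_32 · (+60), where L_32 = adj(I−A)_32 / det(I−A) = 0.2475 / 0.35125.
Δx_3 = 0.2475 × (+60) / 0.35125 = 14.85 / 0.35125 ≈ 42.28.

Δx_3 = 42.28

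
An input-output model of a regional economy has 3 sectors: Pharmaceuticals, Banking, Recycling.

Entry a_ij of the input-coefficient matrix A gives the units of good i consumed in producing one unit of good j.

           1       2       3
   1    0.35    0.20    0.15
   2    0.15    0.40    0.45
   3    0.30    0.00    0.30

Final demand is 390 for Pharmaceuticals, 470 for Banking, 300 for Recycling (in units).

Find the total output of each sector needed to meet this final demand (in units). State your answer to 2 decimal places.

I − A =
  [   0.65    -0.20    -0.15]
  [  -0.15     0.60    -0.45]
  [  -0.30     0.00     0.70]
Cofactors of I−A, C_ij = (−1)^(i+j)·(minor ij) (rows/columns in the sector order above):
  C_11 = (0.60)(0.70) − (-0.45)(0.00) = 0.4200
  C_12 = −[(-0.15)(0.70) − (-0.45)(-0.30)] = 0.2400
  C_13 = (-0.15)(0.00) − (0.60)(-0.30) = 0.1800
  C_21 = −[(-0.20)(0.70) − (-0.15)(0.00)] = 0.1400
  C_22 = (0.65)(0.70) − (-0.15)(-0.30) = 0.4100
  C_23 = −[(0.65)(0.00) − (-0.20)(-0.30)] = 0.0600
  C_31 = (-0.20)(-0.45) − (-0.15)(0.60) = 0.1800
  C_32 = −[(0.65)(-0.45) − (-0.15)(-0.15)] = 0.3150
  C_33 = (0.65)(0.60) − (-0.20)(-0.15) = 0.3600
det(I−A) = Σ_j (I−A)_1j·C_1j = (0.65)(0.4200) + (-0.20)(0.2400) + (-0.15)(0.1800) = 0.1980
adj(I−A) = Cᵀ =
  [ 0.4200   0.1400   0.1800]
  [ 0.2400   0.4100   0.3150]
  [ 0.1800   0.0600   0.3600]
(I − A)⁻¹ = adj(I−A) / det(I−A) ≈
  [   2.1212     0.7071     0.9091]
  [   1.2121     2.0707     1.5909]
  [   0.9091     0.3030     1.8182]
x = (I − A)⁻¹ d = adj(I−A)·d / det(I−A), with det(I−A) = 0.1980:
  x_1 = (0.4200·390 + 0.1400·470 + 0.1800·300) / 0.1980 = 283.60 / 0.1980 ≈ 1432.32
  x_2 = (0.2400·390 + 0.4100·470 + 0.3150·300) / 0.1980 = 380.80 / 0.1980 ≈ 1923.23
  x_3 = (0.1800·390 + 0.0600·470 + 0.3600·300) / 0.1980 = 206.40 / 0.1980 ≈ 1042.42

x_1 = 1432.32, x_2 = 1923.23, x_3 = 1042.42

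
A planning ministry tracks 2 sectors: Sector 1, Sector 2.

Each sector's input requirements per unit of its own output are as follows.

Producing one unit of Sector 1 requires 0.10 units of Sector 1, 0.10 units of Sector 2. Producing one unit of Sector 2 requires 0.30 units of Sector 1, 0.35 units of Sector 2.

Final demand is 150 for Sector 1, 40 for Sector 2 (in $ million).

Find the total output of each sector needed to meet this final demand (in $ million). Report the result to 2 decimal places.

I − A =
  [   0.90    -0.30]
  [  -0.10     0.65]
det(I−A) = (0.90)(0.65) − (-0.30)(-0.10) = 0.5550
adj(I−A) = [[0.65, 0.30], [0.10, 0.90]]
(I − A)⁻¹ = adj(I−A) / det(I−A) ≈
  [   1.1712     0.5405]
  [   0.1802     1.6216]
x = (I − A)⁻¹ d = adj(I−A)·d / det(I−A), with det(I−A) = 0.5550:
  x_1 = (0.65·150 + 0.30·40) / 0.5550 = 109.50 / 0.5550 ≈ 197.30
  x_2 = (0.10·150 + 0.90·40) / 0.5550 = 51.00 / 0.5550 ≈ 91.89

x_1 = 197.30, x_2 = 91.89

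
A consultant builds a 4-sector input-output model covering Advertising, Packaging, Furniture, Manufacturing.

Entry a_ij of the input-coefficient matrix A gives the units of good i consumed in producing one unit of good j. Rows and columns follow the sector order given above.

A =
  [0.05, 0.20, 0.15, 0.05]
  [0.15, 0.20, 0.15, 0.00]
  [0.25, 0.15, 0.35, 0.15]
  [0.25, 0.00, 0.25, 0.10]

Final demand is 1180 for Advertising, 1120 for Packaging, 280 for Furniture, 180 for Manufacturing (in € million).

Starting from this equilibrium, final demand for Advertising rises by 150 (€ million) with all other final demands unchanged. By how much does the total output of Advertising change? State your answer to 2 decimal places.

I − A =
  [   0.95    -0.20    -0.15    -0.05]
  [  -0.15     0.80    -0.15     0.00]
  [  -0.25    -0.15     0.65    -0.15]
  [  -0.25     0.00    -0.25     0.90]
Compute the cofactors C_ij = (−1)^(i+j)·(3×3 minor ij) of I−A; the adjugate is their transpose:
adj(I−A) = Cᵀ =
  [ 0.417750   0.131625   0.145000   0.047375]
  [ 0.121500   0.469500   0.148500   0.031500]
  [ 0.230250   0.178875   0.647000   0.120625]
  [ 0.180000   0.086250   0.220000   0.412250]
det(I−A) = Σ_j (I−A)_1j·C_1j = (0.95)(0.417750) + (-0.20)(0.121500) + (-0.15)(0.230250) + (-0.05)(0.180000) = 0.329025
(I − A)⁻¹ = adj(I−A) / det(I−A) ≈
  [   1.2697     0.4000     0.4407     0.1440]
  [   0.3693     1.4269     0.4513     0.0957]
  [   0.6998     0.5437     1.9664     0.3666]
  [   0.5471     0.2621     0.6686     1.2529]
Δx = (I − A)⁻¹ Δd with Δd having +150 in the Advertising component and 0 elsewhere.
So Δx_A = L_AA · (+150), where L_AA = adj(I−A)_AA / det(I−A) = 0.417750 / 0.329025.
Δx_A = 0.417750 × (+150) / 0.329025 = 62.6625 / 0.329025 ≈ 190.45.

Δx_A = 190.45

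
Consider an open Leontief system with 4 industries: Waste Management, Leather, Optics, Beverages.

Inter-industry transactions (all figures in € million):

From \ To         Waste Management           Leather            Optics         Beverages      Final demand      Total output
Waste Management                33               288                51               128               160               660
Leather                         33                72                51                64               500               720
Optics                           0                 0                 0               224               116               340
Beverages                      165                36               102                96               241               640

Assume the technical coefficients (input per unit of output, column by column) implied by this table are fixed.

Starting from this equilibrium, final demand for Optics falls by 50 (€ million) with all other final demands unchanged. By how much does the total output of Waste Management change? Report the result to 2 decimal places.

Technical coefficients a_ij = z_ij / X_j:
  a_11 = 33/660 = 0.05, a_21 = 33/660 = 0.05, a_31 = 0/660 = 0.00, a_41 = 165/660 = 0.25
  a_12 = 288/720 = 0.40, a_22 = 72/720 = 0.10, a_32 = 0/720 = 0.00, a_42 = 36/720 = 0.05
  a_13 = 51/340 = 0.15, a_23 = 51/340 = 0.15, a_33 = 0/340 = 0.00, a_43 = 102/340 = 0.30
  a_14 = 128/640 = 0.20, a_24 = 64/640 = 0.10, a_34 = 224/640 = 0.35, a_44 = 96/640 = 0.15
I − A =
  [   0.95    -0.40    -0.15    -0.20]
  [  -0.05     0.90    -0.15    -0.10]
  [   0.00     0.00     1.00    -0.35]
  [  -0.25    -0.05    -0.30     0.85]
Compute the cofactors C_ij = (−1)^(i+j)·(3×3 minor ij) of I−A; the adjugate is their transpose:
adj(I−A) = Cᵀ =
  [ 0.662875   0.310625   0.232500   0.288250]
  [ 0.075375   0.644625   0.155250   0.157500]
  [ 0.079625   0.051625   0.649500   0.292250]
  [ 0.227500   0.147500   0.306750   0.835000]
det(I−A) = Σ_j (I−A)_1j·C_1j = (0.95)(0.662875) + (-0.40)(0.075375) + (-0.15)(0.079625) + (-0.20)(0.227500) = 0.5421375
(I − A)⁻¹ = adj(I−A) / det(I−A) ≈
  [   1.2227     0.5730     0.4289     0.5317]
  [   0.1390     1.1890     0.2864     0.2905]
  [   0.1469     0.0952     1.1980     0.5391]
  [   0.4196     0.2721     0.5658     1.5402]
Δx = (I − A)⁻¹ Δd with Δd having -50 in the Optics component and 0 elsewhere.
So Δx_1 = L_13 · (-50), where L_13 = adj(I−A)_13 / det(I−A) = 0.232500 / 0.5421375.
Δx_1 = 0.232500 × (-50) / 0.5421375 = -11.625 / 0.5421375 ≈ -21.44.

Δx_1 = -21.44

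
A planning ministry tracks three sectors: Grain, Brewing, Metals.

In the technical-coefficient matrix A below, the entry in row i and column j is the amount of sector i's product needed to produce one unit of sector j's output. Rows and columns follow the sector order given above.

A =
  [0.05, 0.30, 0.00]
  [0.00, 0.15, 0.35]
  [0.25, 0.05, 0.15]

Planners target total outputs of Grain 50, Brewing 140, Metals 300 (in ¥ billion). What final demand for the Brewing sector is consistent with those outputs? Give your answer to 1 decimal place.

d_2 = 14.0

I − A =
  [   0.95    -0.30     0.00]
  [   0.00     0.85    -0.35]
  [  -0.25    -0.05     0.85]
d = (I − A) x:
  d_1 = (+0.95)·50 + (-0.30)·140 + (+0.00)·300 = 5.5
  d_2 = (+0.00)·50 + (+0.85)·140 + (-0.35)·300 = 14.0
  d_3 = (-0.25)·50 + (-0.05)·140 + (+0.85)·300 = 235.5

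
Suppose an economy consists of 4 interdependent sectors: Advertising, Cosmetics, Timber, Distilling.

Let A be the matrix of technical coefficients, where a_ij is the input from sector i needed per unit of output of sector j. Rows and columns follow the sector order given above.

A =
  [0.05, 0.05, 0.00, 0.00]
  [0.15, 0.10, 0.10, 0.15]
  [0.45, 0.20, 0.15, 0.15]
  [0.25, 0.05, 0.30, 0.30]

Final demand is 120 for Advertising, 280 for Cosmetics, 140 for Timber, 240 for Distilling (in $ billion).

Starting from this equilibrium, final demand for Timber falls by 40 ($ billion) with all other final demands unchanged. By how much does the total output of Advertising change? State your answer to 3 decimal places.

Δx_A = -0.531

I − A =
  [   0.95    -0.05     0.00     0.00]
  [  -0.15     0.90    -0.10    -0.15]
  [  -0.45    -0.20     0.85    -0.15]
  [  -0.25    -0.05    -0.30     0.70]
Compute the cofactors C_ij = (−1)^(i+j)·(3×3 minor ij) of I−A; the adjugate is their transpose:
adj(I−A) = Cᵀ =
  [ 0.464875   0.027500   0.005750   0.007125]
  [ 0.169875   0.522500   0.109250   0.135375]
  [ 0.343500   0.157750   0.584250   0.159000]
  [ 0.325375   0.114750   0.260250   0.699125]
det(I−A) = Σ_j (I−A)_1j·C_1j = (0.95)(0.464875) + (-0.05)(0.169875) + (0.00)(0.343500) + (0.00)(0.325375) = 0.4331375
(I − A)⁻¹ = adj(I−A) / det(I−A) ≈
  [   1.0733     0.0635     0.0133     0.0164]
  [   0.3922     1.2063     0.2522     0.3125]
  [   0.7931     0.3642     1.3489     0.3671]
  [   0.7512     0.2649     0.6008     1.6141]
Δx = (I − A)⁻¹ Δd with Δd having -40 in the Timber component and 0 elsewhere.
So Δx_A = L_AT · (-40), where L_AT = adj(I−A)_AT / det(I−A) = 0.005750 / 0.4331375.
Δx_A = 0.005750 × (-40) / 0.4331375 = -0.23 / 0.4331375 ≈ -0.531.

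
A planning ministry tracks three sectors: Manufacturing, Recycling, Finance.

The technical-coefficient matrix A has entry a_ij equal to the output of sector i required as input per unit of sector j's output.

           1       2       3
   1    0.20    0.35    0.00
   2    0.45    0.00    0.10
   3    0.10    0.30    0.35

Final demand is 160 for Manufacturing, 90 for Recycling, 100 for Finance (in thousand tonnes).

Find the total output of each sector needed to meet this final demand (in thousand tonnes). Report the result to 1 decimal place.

I − A =
  [   0.80    -0.35     0.00]
  [  -0.45     1.00    -0.10]
  [  -0.10    -0.30     0.65]
Cofactors of I−A, C_ij = (−1)^(i+j)·(minor ij) (rows/columns in the sector order above):
  C_11 = (1.00)(0.65) − (-0.10)(-0.30) = 0.6200
  C_12 = −[(-0.45)(0.65) − (-0.10)(-0.10)] = 0.3025
  C_13 = (-0.45)(-0.30) − (1.00)(-0.10) = 0.2350
  C_21 = −[(-0.35)(0.65) − (0.00)(-0.30)] = 0.2275
  C_22 = (0.80)(0.65) − (0.00)(-0.10) = 0.5200
  C_23 = −[(0.80)(-0.30) − (-0.35)(-0.10)] = 0.2750
  C_31 = (-0.35)(-0.10) − (0.00)(1.00) = 0.0350
  C_32 = −[(0.80)(-0.10) − (0.00)(-0.45)] = 0.0800
  C_33 = (0.80)(1.00) − (-0.35)(-0.45) = 0.6425
det(I−A) = Σ_j (I−A)_1j·C_1j = (0.80)(0.6200) + (-0.35)(0.3025) + (0.00)(0.2350) = 0.390125
adj(I−A) = Cᵀ =
  [ 0.6200   0.2275   0.0350]
  [ 0.3025   0.5200   0.0800]
  [ 0.2350   0.2750   0.6425]
(I − A)⁻¹ = adj(I−A) / det(I−A) ≈
  [   1.5892     0.5831     0.0897]
  [   0.7754     1.3329     0.2051]
  [   0.6024     0.7049     1.6469]
x = (I − A)⁻¹ d = adj(I−A)·d / det(I−A), with det(I−A) = 0.390125:
  x_1 = (0.6200·160 + 0.2275·90 + 0.0350·100) / 0.390125 = 123.175 / 0.390125 ≈ 315.7
  x_2 = (0.3025·160 + 0.5200·90 + 0.0800·100) / 0.390125 = 103.20 / 0.390125 ≈ 264.5
  x_3 = (0.2350·160 + 0.2750·90 + 0.6425·100) / 0.390125 = 126.60 / 0.390125 ≈ 324.5

x_1 = 315.7, x_2 = 264.5, x_3 = 324.5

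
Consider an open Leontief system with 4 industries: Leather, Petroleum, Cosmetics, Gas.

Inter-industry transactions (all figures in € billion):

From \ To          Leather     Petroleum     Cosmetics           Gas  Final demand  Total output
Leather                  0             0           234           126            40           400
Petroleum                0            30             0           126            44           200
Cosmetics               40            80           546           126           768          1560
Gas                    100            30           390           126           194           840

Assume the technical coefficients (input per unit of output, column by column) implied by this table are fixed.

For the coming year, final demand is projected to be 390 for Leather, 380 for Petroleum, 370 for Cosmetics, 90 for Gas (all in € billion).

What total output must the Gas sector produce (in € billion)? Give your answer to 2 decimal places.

x_G = 766.45

Technical coefficients a_ij = z_ij / X_j:
  a_LL = 0/400 = 0.00, a_PL = 0/400 = 0.00, a_CL = 40/400 = 0.10, a_GL = 100/400 = 0.25
  a_LP = 0/200 = 0.00, a_PP = 30/200 = 0.15, a_CP = 80/200 = 0.40, a_GP = 30/200 = 0.15
  a_LC = 234/1560 = 0.15, a_PC = 0/1560 = 0.00, a_CC = 546/1560 = 0.35, a_GC = 390/1560 = 0.25
  a_LG = 126/840 = 0.15, a_PG = 126/840 = 0.15, a_CG = 126/840 = 0.15, a_GG = 126/840 = 0.15
I − A =
  [   1.00     0.00    -0.15    -0.15]
  [   0.00     0.85     0.00    -0.15]
  [  -0.10    -0.40     0.65    -0.15]
  [  -0.25    -0.15    -0.25     0.85]
Compute the cofactors C_ij = (−1)^(i+j)·(3×3 minor ij) of I−A; the adjugate is their transpose:
adj(I−A) = Cᵀ =
  [ 0.408125   0.084000   0.136875   0.111000]
  [ 0.028125   0.468500   0.043125   0.095250]
  [ 0.116875   0.349750   0.668125   0.200250]
  [ 0.159375   0.210250   0.244375   0.539750]
det(I−A) = Σ_j (I−A)_1j·C_1j = (1.00)(0.408125) + (0.00)(0.028125) + (-0.15)(0.116875) + (-0.15)(0.159375) = 0.3666875
(I − A)⁻¹ = adj(I−A) / det(I−A) ≈
  [   1.1130     0.2291     0.3733     0.3027]
  [   0.0767     1.2777     0.1176     0.2598]
  [   0.3187     0.9538     1.8221     0.5461]
  [   0.4346     0.5734     0.6664     1.4720]
x = (I − A)⁻¹ d = adj(I−A)·d / det(I−A), with det(I−A) = 0.3666875:
  x_L = (0.408125·390 + 0.084000·380 + 0.136875·370 + 0.111000·90) / 0.3666875 = 251.7225 / 0.3666875 ≈ 686.48
  x_P = (0.028125·390 + 0.468500·380 + 0.043125·370 + 0.095250·90) / 0.3666875 = 213.5275 / 0.3666875 ≈ 582.31
  x_C = (0.116875·390 + 0.349750·380 + 0.668125·370 + 0.200250·90) / 0.3666875 = 443.715 / 0.3666875 ≈ 1210.06
  x_G = (0.159375·390 + 0.210250·380 + 0.244375·370 + 0.539750·90) / 0.3666875 = 281.0475 / 0.3666875 ≈ 766.45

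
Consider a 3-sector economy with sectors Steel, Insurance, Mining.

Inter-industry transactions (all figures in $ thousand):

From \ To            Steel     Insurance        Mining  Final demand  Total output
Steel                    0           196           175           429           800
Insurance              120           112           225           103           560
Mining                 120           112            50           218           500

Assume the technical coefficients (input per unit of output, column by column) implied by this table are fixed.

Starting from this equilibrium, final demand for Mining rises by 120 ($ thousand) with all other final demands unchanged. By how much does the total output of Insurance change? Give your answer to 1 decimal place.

Technical coefficients a_ij = z_ij / X_j:
  a_SS = 0/800 = 0.00, a_IS = 120/800 = 0.15, a_MS = 120/800 = 0.15
  a_SI = 196/560 = 0.35, a_II = 112/560 = 0.20, a_MI = 112/560 = 0.20
  a_SM = 175/500 = 0.35, a_IM = 225/500 = 0.45, a_MM = 50/500 = 0.10
I − A =
  [   1.00    -0.35    -0.35]
  [  -0.15     0.80    -0.45]
  [  -0.15    -0.20     0.90]
Cofactors of I−A, C_ij = (−1)^(i+j)·(minor ij) (rows/columns in the sector order above):
  C_11 = (0.80)(0.90) − (-0.45)(-0.20) = 0.6300
  C_12 = −[(-0.15)(0.90) − (-0.45)(-0.15)] = 0.2025
  C_13 = (-0.15)(-0.20) − (0.80)(-0.15) = 0.1500
  C_21 = −[(-0.35)(0.90) − (-0.35)(-0.20)] = 0.3850
  C_22 = (1.00)(0.90) − (-0.35)(-0.15) = 0.8475
  C_23 = −[(1.00)(-0.20) − (-0.35)(-0.15)] = 0.2525
  C_31 = (-0.35)(-0.45) − (-0.35)(0.80) = 0.4375
  C_32 = −[(1.00)(-0.45) − (-0.35)(-0.15)] = 0.5025
  C_33 = (1.00)(0.80) − (-0.35)(-0.15) = 0.7475
det(I−A) = Σ_j (I−A)_1j·C_1j = (1.00)(0.6300) + (-0.35)(0.2025) + (-0.35)(0.1500) = 0.506625
adj(I−A) = Cᵀ =
  [ 0.6300   0.3850   0.4375]
  [ 0.2025   0.8475   0.5025]
  [ 0.1500   0.2525   0.7475]
(I − A)⁻¹ = adj(I−A) / det(I−A) ≈
  [   1.2435     0.7599     0.8636]
  [   0.3997     1.6728     0.9919]
  [   0.2961     0.4984     1.4755]
Δx = (I − A)⁻¹ Δd with Δd having +120 in the Mining component and 0 elsewhere.
So Δx_I = L_IM · (+120), where L_IM = adj(I−A)_IM / det(I−A) = 0.5025 / 0.506625.
Δx_I = 0.5025 × (+120) / 0.506625 = 60.30 / 0.506625 ≈ 119.0.

Δx_I = 119.0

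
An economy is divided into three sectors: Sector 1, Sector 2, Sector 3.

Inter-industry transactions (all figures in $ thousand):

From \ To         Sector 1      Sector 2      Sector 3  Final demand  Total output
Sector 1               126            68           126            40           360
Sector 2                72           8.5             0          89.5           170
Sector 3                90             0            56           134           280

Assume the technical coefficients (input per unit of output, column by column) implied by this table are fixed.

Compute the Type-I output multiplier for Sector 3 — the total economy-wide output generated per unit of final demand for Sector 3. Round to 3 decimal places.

Technical coefficients a_ij = z_ij / X_j:
  a_11 = 126/360 = 0.35, a_21 = 72/360 = 0.20, a_31 = 90/360 = 0.25
  a_12 = 68/170 = 0.40, a_22 = 8.5/170 = 0.05, a_32 = 0/170 = 0.00
  a_13 = 126/280 = 0.45, a_23 = 0/280 = 0.00, a_33 = 56/280 = 0.20
I − A =
  [   0.65    -0.40    -0.45]
  [  -0.20     0.95     0.00]
  [  -0.25     0.00     0.80]
Cofactors of I−A, C_ij = (−1)^(i+j)·(minor ij) (rows/columns in the sector order above):
  C_11 = (0.95)(0.80) − (0.00)(0.00) = 0.7600
  C_12 = −[(-0.20)(0.80) − (0.00)(-0.25)] = 0.1600
  C_13 = (-0.20)(0.00) − (0.95)(-0.25) = 0.2375
  C_21 = −[(-0.40)(0.80) − (-0.45)(0.00)] = 0.3200
  C_22 = (0.65)(0.80) − (-0.45)(-0.25) = 0.4075
  C_23 = −[(0.65)(0.00) − (-0.40)(-0.25)] = 0.1000
  C_31 = (-0.40)(0.00) − (-0.45)(0.95) = 0.4275
  C_32 = −[(0.65)(0.00) − (-0.45)(-0.20)] = 0.0900
  C_33 = (0.65)(0.95) − (-0.40)(-0.20) = 0.5375
det(I−A) = Σ_j (I−A)_1j·C_1j = (0.65)(0.7600) + (-0.40)(0.1600) + (-0.45)(0.2375) = 0.323125
adj(I−A) = Cᵀ =
  [ 0.7600   0.3200   0.4275]
  [ 0.1600   0.4075   0.0900]
  [ 0.2375   0.1000   0.5375]
(I − A)⁻¹ = adj(I−A) / det(I−A) ≈
  [   2.3520     0.9903     1.3230]
  [   0.4952     1.2611     0.2785]
  [   0.7350     0.3095     1.6634]
The output multiplier for sector j is the column-j sum of the Leontief inverse (I − A)⁻¹ = adj(I−A) / det(I−A).
Column 3 of adj(I−A): (0.4275, 0.0900, 0.5375); det(I−A) = 0.323125.
m_3 = (0.4275 + 0.0900 + 0.5375) / 0.323125 = 1.055 / 0.323125 ≈ 3.265.

m_3 = 3.265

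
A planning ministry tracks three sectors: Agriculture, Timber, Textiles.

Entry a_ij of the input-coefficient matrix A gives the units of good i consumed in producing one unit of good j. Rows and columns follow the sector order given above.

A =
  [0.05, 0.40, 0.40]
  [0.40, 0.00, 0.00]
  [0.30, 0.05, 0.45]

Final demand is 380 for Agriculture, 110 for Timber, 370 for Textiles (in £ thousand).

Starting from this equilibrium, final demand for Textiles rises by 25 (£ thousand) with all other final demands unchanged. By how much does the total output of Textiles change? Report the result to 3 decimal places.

I − A =
  [   0.95    -0.40    -0.40]
  [  -0.40     1.00     0.00]
  [  -0.30    -0.05     0.55]
Cofactors of I−A, C_ij = (−1)^(i+j)·(minor ij) (rows/columns in the sector order above):
  C_11 = (1.00)(0.55) − (0.00)(-0.05) = 0.5500
  C_12 = −[(-0.40)(0.55) − (0.00)(-0.30)] = 0.2200
  C_13 = (-0.40)(-0.05) − (1.00)(-0.30) = 0.3200
  C_21 = −[(-0.40)(0.55) − (-0.40)(-0.05)] = 0.2400
  C_22 = (0.95)(0.55) − (-0.40)(-0.30) = 0.4025
  C_23 = −[(0.95)(-0.05) − (-0.40)(-0.30)] = 0.1675
  C_31 = (-0.40)(0.00) − (-0.40)(1.00) = 0.4000
  C_32 = −[(0.95)(0.00) − (-0.40)(-0.40)] = 0.1600
  C_33 = (0.95)(1.00) − (-0.40)(-0.40) = 0.7900
det(I−A) = Σ_j (I−A)_1j·C_1j = (0.95)(0.5500) + (-0.40)(0.2200) + (-0.40)(0.3200) = 0.3065
adj(I−A) = Cᵀ =
  [ 0.5500   0.2400   0.4000]
  [ 0.2200   0.4025   0.1600]
  [ 0.3200   0.1675   0.7900]
(I − A)⁻¹ = adj(I−A) / det(I−A) ≈
  [   1.7945     0.7830     1.3051]
  [   0.7178     1.3132     0.5220]
  [   1.0440     0.5465     2.5775]
Δx = (I − A)⁻¹ Δd with Δd having +25 in the Textiles component and 0 elsewhere.
So Δx_3 = L_33 · (+25), where L_33 = adj(I−A)_33 / det(I−A) = 0.7900 / 0.3065.
Δx_3 = 0.7900 × (+25) / 0.3065 = 19.75 / 0.3065 ≈ 64.437.

Δx_3 = 64.437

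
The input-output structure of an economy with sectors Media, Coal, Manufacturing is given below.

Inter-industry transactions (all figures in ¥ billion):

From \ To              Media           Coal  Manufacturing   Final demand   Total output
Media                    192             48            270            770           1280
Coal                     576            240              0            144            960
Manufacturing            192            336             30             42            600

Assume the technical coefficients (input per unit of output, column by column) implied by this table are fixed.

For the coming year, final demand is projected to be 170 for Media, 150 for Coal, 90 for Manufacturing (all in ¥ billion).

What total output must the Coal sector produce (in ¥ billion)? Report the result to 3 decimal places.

Technical coefficients a_ij = z_ij / X_j:
  a_11 = 192/1280 = 0.15, a_21 = 576/1280 = 0.45, a_31 = 192/1280 = 0.15
  a_12 = 48/960 = 0.05, a_22 = 240/960 = 0.25, a_32 = 336/960 = 0.35
  a_13 = 270/600 = 0.45, a_23 = 0/600 = 0.00, a_33 = 30/600 = 0.05
I − A =
  [   0.85    -0.05    -0.45]
  [  -0.45     0.75     0.00]
  [  -0.15    -0.35     0.95]
Cofactors of I−A, C_ij = (−1)^(i+j)·(minor ij) (rows/columns in the sector order above):
  C_11 = (0.75)(0.95) − (0.00)(-0.35) = 0.7125
  C_12 = −[(-0.45)(0.95) − (0.00)(-0.15)] = 0.4275
  C_13 = (-0.45)(-0.35) − (0.75)(-0.15) = 0.2700
  C_21 = −[(-0.05)(0.95) − (-0.45)(-0.35)] = 0.2050
  C_22 = (0.85)(0.95) − (-0.45)(-0.15) = 0.7400
  C_23 = −[(0.85)(-0.35) − (-0.05)(-0.15)] = 0.3050
  C_31 = (-0.05)(0.00) − (-0.45)(0.75) = 0.3375
  C_32 = −[(0.85)(0.00) − (-0.45)(-0.45)] = 0.2025
  C_33 = (0.85)(0.75) − (-0.05)(-0.45) = 0.6150
det(I−A) = Σ_j (I−A)_1j·C_1j = (0.85)(0.7125) + (-0.05)(0.4275) + (-0.45)(0.2700) = 0.46275
adj(I−A) = Cᵀ =
  [ 0.7125   0.2050   0.3375]
  [ 0.4275   0.7400   0.2025]
  [ 0.2700   0.3050   0.6150]
(I − A)⁻¹ = adj(I−A) / det(I−A) ≈
  [   1.5397     0.4430     0.7293]
  [   0.9238     1.5991     0.4376]
  [   0.5835     0.6591     1.3290]
x = (I − A)⁻¹ d = adj(I−A)·d / det(I−A), with det(I−A) = 0.46275:
  x_1 = (0.7125·170 + 0.2050·150 + 0.3375·90) / 0.46275 = 182.25 / 0.46275 ≈ 393.841
  x_2 = (0.4275·170 + 0.7400·150 + 0.2025·90) / 0.46275 = 201.90 / 0.46275 ≈ 436.305
  x_3 = (0.2700·170 + 0.3050·150 + 0.6150·90) / 0.46275 = 147.00 / 0.46275 ≈ 317.666

x_2 = 436.305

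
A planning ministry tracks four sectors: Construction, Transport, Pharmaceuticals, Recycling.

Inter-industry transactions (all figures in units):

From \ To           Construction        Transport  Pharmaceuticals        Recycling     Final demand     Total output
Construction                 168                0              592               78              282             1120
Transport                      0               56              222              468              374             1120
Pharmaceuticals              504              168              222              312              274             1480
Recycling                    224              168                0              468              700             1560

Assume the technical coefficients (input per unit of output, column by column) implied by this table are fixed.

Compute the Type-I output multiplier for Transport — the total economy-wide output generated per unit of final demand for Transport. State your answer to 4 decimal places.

m_T = 2.1427

Technical coefficients a_ij = z_ij / X_j:
  a_CC = 168/1120 = 0.15, a_TC = 0/1120 = 0.00, a_PC = 504/1120 = 0.45, a_RC = 224/1120 = 0.20
  a_CT = 0/1120 = 0.00, a_TT = 56/1120 = 0.05, a_PT = 168/1120 = 0.15, a_RT = 168/1120 = 0.15
  a_CP = 592/1480 = 0.40, a_TP = 222/1480 = 0.15, a_PP = 222/1480 = 0.15, a_RP = 0/1480 = 0.00
  a_CR = 78/1560 = 0.05, a_TR = 468/1560 = 0.30, a_PR = 312/1560 = 0.20, a_RR = 468/1560 = 0.30
I − A =
  [   0.85     0.00    -0.40    -0.05]
  [   0.00     0.95    -0.15    -0.30]
  [  -0.45    -0.15     0.85    -0.20]
  [  -0.20    -0.15     0.00     0.70]
Compute the cofactors C_ij = (−1)^(i+j)·(3×3 minor ij) of I−A; the adjugate is their transpose:
adj(I−A) = Cᵀ =
  [ 0.506750   0.060375   0.249125   0.133250]
  [ 0.104250   0.355250   0.111750   0.191625]
  [ 0.326000   0.116625   0.517500   0.221125]
  [ 0.167125   0.093375   0.095125   0.496250]
det(I−A) = Σ_j (I−A)_1j·C_1j = (0.85)(0.506750) + (0.00)(0.104250) + (-0.40)(0.326000) + (-0.05)(0.167125) = 0.29198125
(I − A)⁻¹ = adj(I−A) / det(I−A) ≈
  [   1.73556     0.20678     0.85322     0.45636]
  [   0.35704     1.21669     0.38273     0.65629]
  [   1.11651     0.39943     1.77237     0.75733]
  [   0.57238     0.31980     0.32579     1.69960]
The output multiplier for sector j is the column-j sum of the Leontief inverse (I − A)⁻¹ = adj(I−A) / det(I−A).
Column T of adj(I−A): (0.060375, 0.355250, 0.116625, 0.093375); det(I−A) = 0.29198125.
m_T = (0.060375 + 0.355250 + 0.116625 + 0.093375) / 0.29198125 = 0.625625 / 0.29198125 ≈ 2.1427.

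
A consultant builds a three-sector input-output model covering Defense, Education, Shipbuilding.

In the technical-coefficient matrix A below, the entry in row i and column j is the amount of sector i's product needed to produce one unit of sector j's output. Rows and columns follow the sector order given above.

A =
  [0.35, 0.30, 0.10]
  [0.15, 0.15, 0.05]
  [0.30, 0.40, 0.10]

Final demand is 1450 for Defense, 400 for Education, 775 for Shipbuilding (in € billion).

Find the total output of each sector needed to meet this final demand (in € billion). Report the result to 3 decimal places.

x_1 = 3143.470, x_2 = 1168.148, x_3 = 2428.112

I − A =
  [   0.65    -0.30    -0.10]
  [  -0.15     0.85    -0.05]
  [  -0.30    -0.40     0.90]
Cofactors of I−A, C_ij = (−1)^(i+j)·(minor ij) (rows/columns in the sector order above):
  C_11 = (0.85)(0.90) − (-0.05)(-0.40) = 0.7450
  C_12 = −[(-0.15)(0.90) − (-0.05)(-0.30)] = 0.1500
  C_13 = (-0.15)(-0.40) − (0.85)(-0.30) = 0.3150
  C_21 = −[(-0.30)(0.90) − (-0.10)(-0.40)] = 0.3100
  C_22 = (0.65)(0.90) − (-0.10)(-0.30) = 0.5550
  C_23 = −[(0.65)(-0.40) − (-0.30)(-0.30)] = 0.3500
  C_31 = (-0.30)(-0.05) − (-0.10)(0.85) = 0.1000
  C_32 = −[(0.65)(-0.05) − (-0.10)(-0.15)] = 0.0475
  C_33 = (0.65)(0.85) − (-0.30)(-0.15) = 0.5075
det(I−A) = Σ_j (I−A)_1j·C_1j = (0.65)(0.7450) + (-0.30)(0.1500) + (-0.10)(0.3150) = 0.40775
adj(I−A) = Cᵀ =
  [ 0.7450   0.3100   0.1000]
  [ 0.1500   0.5550   0.0475]
  [ 0.3150   0.3500   0.5075]
(I − A)⁻¹ = adj(I−A) / det(I−A) ≈
  [   1.8271     0.7603     0.2452]
  [   0.3679     1.3611     0.1165]
  [   0.7725     0.8584     1.2446]
x = (I − A)⁻¹ d = adj(I−A)·d / det(I−A), with det(I−A) = 0.40775:
  x_1 = (0.7450·1450 + 0.3100·400 + 0.1000·775) / 0.40775 = 1281.75 / 0.40775 ≈ 3143.470
  x_2 = (0.1500·1450 + 0.5550·400 + 0.0475·775) / 0.40775 = 476.3125 / 0.40775 ≈ 1168.148
  x_3 = (0.3150·1450 + 0.3500·400 + 0.5075·775) / 0.40775 = 990.0625 / 0.40775 ≈ 2428.112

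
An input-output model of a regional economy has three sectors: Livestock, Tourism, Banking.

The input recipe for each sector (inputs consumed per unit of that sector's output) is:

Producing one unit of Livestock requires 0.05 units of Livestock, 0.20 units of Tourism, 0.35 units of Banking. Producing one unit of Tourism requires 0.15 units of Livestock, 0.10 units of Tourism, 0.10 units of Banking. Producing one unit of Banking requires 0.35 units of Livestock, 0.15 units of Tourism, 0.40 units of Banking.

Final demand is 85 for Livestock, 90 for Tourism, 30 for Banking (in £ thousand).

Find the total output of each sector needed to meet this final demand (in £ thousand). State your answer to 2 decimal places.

I − A =
  [   0.95    -0.15    -0.35]
  [  -0.20     0.90    -0.15]
  [  -0.35    -0.10     0.60]
Cofactors of I−A, C_ij = (−1)^(i+j)·(minor ij) (rows/columns in the sector order above):
  C_11 = (0.90)(0.60) − (-0.15)(-0.10) = 0.5250
  C_12 = −[(-0.20)(0.60) − (-0.15)(-0.35)] = 0.1725
  C_13 = (-0.20)(-0.10) − (0.90)(-0.35) = 0.3350
  C_21 = −[(-0.15)(0.60) − (-0.35)(-0.10)] = 0.1250
  C_22 = (0.95)(0.60) − (-0.35)(-0.35) = 0.4475
  C_23 = −[(0.95)(-0.10) − (-0.15)(-0.35)] = 0.1475
  C_31 = (-0.15)(-0.15) − (-0.35)(0.90) = 0.3375
  C_32 = −[(0.95)(-0.15) − (-0.35)(-0.20)] = 0.2125
  C_33 = (0.95)(0.90) − (-0.15)(-0.20) = 0.8250
det(I−A) = Σ_j (I−A)_1j·C_1j = (0.95)(0.5250) + (-0.15)(0.1725) + (-0.35)(0.3350) = 0.355625
adj(I−A) = Cᵀ =
  [ 0.5250   0.1250   0.3375]
  [ 0.1725   0.4475   0.2125]
  [ 0.3350   0.1475   0.8250]
(I − A)⁻¹ = adj(I−A) / det(I−A) ≈
  [   1.4763     0.3515     0.9490]
  [   0.4851     1.2583     0.5975]
  [   0.9420     0.4148     2.3199]
x = (I − A)⁻¹ d = adj(I−A)·d / det(I−A), with det(I−A) = 0.355625:
  x_L = (0.5250·85 + 0.1250·90 + 0.3375·30) / 0.355625 = 66.00 / 0.355625 ≈ 185.59
  x_T = (0.1725·85 + 0.4475·90 + 0.2125·30) / 0.355625 = 61.3125 / 0.355625 ≈ 172.41
  x_B = (0.3350·85 + 0.1475·90 + 0.8250·30) / 0.355625 = 66.50 / 0.355625 ≈ 186.99

x_L = 185.59, x_T = 172.41, x_B = 186.99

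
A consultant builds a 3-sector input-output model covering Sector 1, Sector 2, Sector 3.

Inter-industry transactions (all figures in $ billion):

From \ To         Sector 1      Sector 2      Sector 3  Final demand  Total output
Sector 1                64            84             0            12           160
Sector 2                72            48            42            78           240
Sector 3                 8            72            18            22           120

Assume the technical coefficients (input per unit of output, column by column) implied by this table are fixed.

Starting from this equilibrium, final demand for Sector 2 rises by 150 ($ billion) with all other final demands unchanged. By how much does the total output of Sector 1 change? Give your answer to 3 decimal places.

Δx_1 = 217.683

Technical coefficients a_ij = z_ij / X_j:
  a_11 = 64/160 = 0.40, a_21 = 72/160 = 0.45, a_31 = 8/160 = 0.05
  a_12 = 84/240 = 0.35, a_22 = 48/240 = 0.20, a_32 = 72/240 = 0.30
  a_13 = 0/120 = 0.00, a_23 = 42/120 = 0.35, a_33 = 18/120 = 0.15
I − A =
  [   0.60    -0.35     0.00]
  [  -0.45     0.80    -0.35]
  [  -0.05    -0.30     0.85]
Cofactors of I−A, C_ij = (−1)^(i+j)·(minor ij) (rows/columns in the sector order above):
  C_11 = (0.80)(0.85) − (-0.35)(-0.30) = 0.5750
  C_12 = −[(-0.45)(0.85) − (-0.35)(-0.05)] = 0.4000
  C_13 = (-0.45)(-0.30) − (0.80)(-0.05) = 0.1750
  C_21 = −[(-0.35)(0.85) − (0.00)(-0.30)] = 0.2975
  C_22 = (0.60)(0.85) − (0.00)(-0.05) = 0.5100
  C_23 = −[(0.60)(-0.30) − (-0.35)(-0.05)] = 0.1975
  C_31 = (-0.35)(-0.35) − (0.00)(0.80) = 0.1225
  C_32 = −[(0.60)(-0.35) − (0.00)(-0.45)] = 0.2100
  C_33 = (0.60)(0.80) − (-0.35)(-0.45) = 0.3225
det(I−A) = Σ_j (I−A)_1j·C_1j = (0.60)(0.5750) + (-0.35)(0.4000) + (0.00)(0.1750) = 0.2050
adj(I−A) = Cᵀ =
  [ 0.5750   0.2975   0.1225]
  [ 0.4000   0.5100   0.2100]
  [ 0.1750   0.1975   0.3225]
(I − A)⁻¹ = adj(I−A) / det(I−A) ≈
  [   2.8049     1.4512     0.5976]
  [   1.9512     2.4878     1.0244]
  [   0.8537     0.9634     1.5732]
Δx = (I − A)⁻¹ Δd with Δd having +150 in the Sector 2 component and 0 elsewhere.
So Δx_1 = L_12 · (+150), where L_12 = adj(I−A)_12 / det(I−A) = 0.2975 / 0.2050.
Δx_1 = 0.2975 × (+150) / 0.2050 = 44.625 / 0.2050 ≈ 217.683.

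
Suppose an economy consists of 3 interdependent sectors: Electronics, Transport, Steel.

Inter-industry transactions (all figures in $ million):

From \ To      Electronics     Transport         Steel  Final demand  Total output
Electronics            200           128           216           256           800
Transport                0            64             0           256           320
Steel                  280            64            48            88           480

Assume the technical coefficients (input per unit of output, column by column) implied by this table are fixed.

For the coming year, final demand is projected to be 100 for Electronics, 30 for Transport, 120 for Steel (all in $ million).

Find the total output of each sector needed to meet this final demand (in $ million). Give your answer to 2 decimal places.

Technical coefficients a_ij = z_ij / X_j:
  a_EE = 200/800 = 0.25, a_TE = 0/800 = 0.00, a_SE = 280/800 = 0.35
  a_ET = 128/320 = 0.40, a_TT = 64/320 = 0.20, a_ST = 64/320 = 0.20
  a_ES = 216/480 = 0.45, a_TS = 0/480 = 0.00, a_SS = 48/480 = 0.10
I − A =
  [   0.75    -0.40    -0.45]
  [   0.00     0.80     0.00]
  [  -0.35    -0.20     0.90]
Cofactors of I−A, C_ij = (−1)^(i+j)·(minor ij) (rows/columns in the sector order above):
  C_11 = (0.80)(0.90) − (0.00)(-0.20) = 0.7200
  C_12 = −[(0.00)(0.90) − (0.00)(-0.35)] = 0.0000
  C_13 = (0.00)(-0.20) − (0.80)(-0.35) = 0.2800
  C_21 = −[(-0.40)(0.90) − (-0.45)(-0.20)] = 0.4500
  C_22 = (0.75)(0.90) − (-0.45)(-0.35) = 0.5175
  C_23 = −[(0.75)(-0.20) − (-0.40)(-0.35)] = 0.2900
  C_31 = (-0.40)(0.00) − (-0.45)(0.80) = 0.3600
  C_32 = −[(0.75)(0.00) − (-0.45)(0.00)] = 0.0000
  C_33 = (0.75)(0.80) − (-0.40)(0.00) = 0.6000
det(I−A) = Σ_j (I−A)_1j·C_1j = (0.75)(0.7200) + (-0.40)(0.0000) + (-0.45)(0.2800) = 0.4140
adj(I−A) = Cᵀ =
  [ 0.7200   0.4500   0.3600]
  [ 0.0000   0.5175   0.0000]
  [ 0.2800   0.2900   0.6000]
(I − A)⁻¹ = adj(I−A) / det(I−A) ≈
  [   1.7391     1.0870     0.8696]
  [   0.0000     1.2500     0.0000]
  [   0.6763     0.7005     1.4493]
x = (I − A)⁻¹ d = adj(I−A)·d / det(I−A), with det(I−A) = 0.4140:
  x_E = (0.7200·100 + 0.4500·30 + 0.3600·120) / 0.4140 = 128.70 / 0.4140 ≈ 310.87
  x_T = (0.0000·100 + 0.5175·30 + 0.0000·120) / 0.4140 = 15.525 / 0.4140 = 37.50
  x_S = (0.2800·100 + 0.2900·30 + 0.6000·120) / 0.4140 = 108.70 / 0.4140 ≈ 262.56

x_E = 310.87, x_T = 37.50, x_S = 262.56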